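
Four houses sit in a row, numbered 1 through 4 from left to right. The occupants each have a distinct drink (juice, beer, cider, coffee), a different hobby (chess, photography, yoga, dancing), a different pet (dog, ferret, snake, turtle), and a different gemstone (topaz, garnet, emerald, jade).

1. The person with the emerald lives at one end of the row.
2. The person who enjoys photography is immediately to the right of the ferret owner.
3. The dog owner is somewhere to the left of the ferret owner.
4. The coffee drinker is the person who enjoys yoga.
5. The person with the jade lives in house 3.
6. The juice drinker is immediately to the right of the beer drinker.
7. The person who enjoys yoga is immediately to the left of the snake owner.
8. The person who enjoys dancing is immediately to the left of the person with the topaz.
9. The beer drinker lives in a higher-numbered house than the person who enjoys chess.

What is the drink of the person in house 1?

coffee

By clue 5, the person with the jade is in house 3.
So house 4 gets photography for hobby.
Clue 2 places the ferret owner in house 3.
The only hobby still possible for house 2 is chess.
From clue 9, the beer drinker must be in house 3.
That leaves coffee as the drink for house 1.
That leaves cider as the drink for house 2.
House 4 drink: only juice fits.
By clue 4, the person who enjoys yoga is in house 1.
Clue 7 places the snake owner in house 2.
That leaves dancing as the hobby for house 3.
House 4 pet: only turtle fits.
The person with the topaz is in house 4 (clue 8).
So house 1 gets dog for pet.
House 1's gemstone must be emerald (nothing else left).
That leaves garnet as the gemstone for house 2.
So: house 1 = coffee/yoga/dog/emerald, house 2 = cider/chess/snake/garnet, house 3 = beer/dancing/ferret/jade, house 4 = juice/photography/turtle/topaz.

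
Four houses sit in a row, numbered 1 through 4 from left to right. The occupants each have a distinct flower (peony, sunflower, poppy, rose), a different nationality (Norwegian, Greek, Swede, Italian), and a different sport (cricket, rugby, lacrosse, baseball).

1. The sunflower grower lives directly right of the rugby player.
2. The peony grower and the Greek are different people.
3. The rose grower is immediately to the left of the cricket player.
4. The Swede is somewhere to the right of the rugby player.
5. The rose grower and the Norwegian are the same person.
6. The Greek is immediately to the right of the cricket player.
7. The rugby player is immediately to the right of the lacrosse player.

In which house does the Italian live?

1

So house 4 gets baseball for sport.
House 1 sport: only lacrosse fits.
Clue 7: the rugby player is in house 2.
House 3 sport: only cricket fits.
Clue 1: the sunflower grower is in house 3.
Clue 3 places the rose grower in house 2.
The Norwegian is in house 2 (clue 5).
By clue 6, the Greek is in house 4.
The only nationality still possible for house 1 is Italian.
House 3's nationality must be Swede (nothing else left).
By clue 2, the peony grower is in house 1.
House 4's flower must be poppy (nothing else left).
So: house 1 = peony/Italian/lacrosse, house 2 = rose/Norwegian/rugby, house 3 = sunflower/Swede/cricket, house 4 = poppy/Greek/baseball.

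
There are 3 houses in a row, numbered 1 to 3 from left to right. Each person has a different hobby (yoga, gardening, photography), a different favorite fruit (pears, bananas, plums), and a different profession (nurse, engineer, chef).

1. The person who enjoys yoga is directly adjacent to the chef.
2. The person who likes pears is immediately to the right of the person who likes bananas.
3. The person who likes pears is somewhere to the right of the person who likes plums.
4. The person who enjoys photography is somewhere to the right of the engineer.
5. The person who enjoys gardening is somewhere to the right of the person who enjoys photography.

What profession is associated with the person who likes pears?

nurse

By clue 5, the person who enjoys gardening is in house 3.
The person who enjoys photography is in house 2 (clue 5).
That leaves yoga as the hobby for house 1.
House 3's favorite fruit must be pears (nothing else left).
By clue 1, the chef is in house 2.
The person who likes bananas is in house 2 (clue 2).
By clue 4, the engineer is in house 1.
The only favorite fruit still possible for house 1 is plums.
House 3 profession: only nurse fits.
So: house 1 = yoga/plums/engineer, house 2 = photography/bananas/chef, house 3 = gardening/pears/nurse.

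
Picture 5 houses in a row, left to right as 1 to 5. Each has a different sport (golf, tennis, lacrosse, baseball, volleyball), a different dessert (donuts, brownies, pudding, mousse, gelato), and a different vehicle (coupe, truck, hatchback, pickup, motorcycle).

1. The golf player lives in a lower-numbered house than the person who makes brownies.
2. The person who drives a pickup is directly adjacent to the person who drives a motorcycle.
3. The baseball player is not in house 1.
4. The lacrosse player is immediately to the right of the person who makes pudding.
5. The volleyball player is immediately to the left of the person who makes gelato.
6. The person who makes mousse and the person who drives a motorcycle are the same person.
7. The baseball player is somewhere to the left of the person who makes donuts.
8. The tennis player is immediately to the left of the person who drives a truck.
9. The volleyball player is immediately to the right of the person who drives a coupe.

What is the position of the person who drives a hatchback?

5

So house 5 gets lacrosse for sport.
Clue 4: the person who makes pudding is in house 4.
So house 1 gets mousse for dessert.
House 2's dessert must be brownies (nothing else left).
Clue 1 places the golf player in house 1.
From clue 6, the person who drives a motorcycle must be in house 1.
The person who drives a pickup is in house 2 (clue 2).
The volleyball player is in house 4 (clue 9).
That leaves coupe as the vehicle for house 3.
From clue 5, the person who makes gelato must be in house 5.
Clue 8 places the tennis player in house 3.
Clue 8 places the person who drives a truck in house 4.
So house 2 gets baseball for sport.
So house 3 gets donuts for dessert.
So house 5 gets hatchback for vehicle.
So: house 1 = golf/mousse/motorcycle, house 2 = baseball/brownies/pickup, house 3 = tennis/donuts/coupe, house 4 = volleyball/pudding/truck, house 5 = lacrosse/gelato/hatchback.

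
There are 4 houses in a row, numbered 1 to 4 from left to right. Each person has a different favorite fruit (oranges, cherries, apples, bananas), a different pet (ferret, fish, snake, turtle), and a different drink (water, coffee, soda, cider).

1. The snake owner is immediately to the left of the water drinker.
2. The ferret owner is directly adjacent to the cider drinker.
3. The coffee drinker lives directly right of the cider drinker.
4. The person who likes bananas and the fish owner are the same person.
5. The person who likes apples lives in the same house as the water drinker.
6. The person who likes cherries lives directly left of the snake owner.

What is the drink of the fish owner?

cider

The person who likes apples is narrowed to house 3 or 4; consider each.
Placing it in house 3 leads to a contradiction, so it's in house 4.
Clue 5: the water drinker is in house 4.
By clue 1, the snake owner is in house 3.
Clue 6 places the person who likes cherries in house 2.
From clue 4, the person who likes bananas must be in house 1.
Clue 4: the fish owner is in house 1.
The only favorite fruit still possible for house 3 is oranges.
House 4 pet: only turtle fits.
The cider drinker is in house 1 (clue 2).
From clue 3, the coffee drinker must be in house 2.
So house 2 gets ferret for pet.
The only drink still possible for house 3 is soda.
So: house 1 = bananas/fish/cider, house 2 = cherries/ferret/coffee, house 3 = oranges/snake/soda, house 4 = apples/turtle/water.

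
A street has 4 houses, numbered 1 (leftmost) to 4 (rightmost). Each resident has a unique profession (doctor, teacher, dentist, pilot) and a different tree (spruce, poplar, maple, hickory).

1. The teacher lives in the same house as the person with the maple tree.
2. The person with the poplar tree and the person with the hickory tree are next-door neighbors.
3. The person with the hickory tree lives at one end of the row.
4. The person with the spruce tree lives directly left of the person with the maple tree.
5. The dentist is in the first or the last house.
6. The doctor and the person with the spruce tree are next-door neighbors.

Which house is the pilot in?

3

The dentist is narrowed to house 1 or 4; consider each.
Placing it in house 4 leads to a contradiction, so it's in house 1.
The person with the hickory tree is narrowed to house 1 or 4; consider each.
Placing it in house 4 leads to a contradiction, so it's in house 1.
By clue 2, the person with the poplar tree is in house 2.
House 4 tree: only maple fits.
Clue 1 places the teacher in house 4.
House 3 profession: only pilot fits.
That leaves spruce as the tree for house 3.
That leaves doctor as the profession for house 2.
So: house 1 = dentist/hickory, house 2 = doctor/poplar, house 3 = pilot/spruce, house 4 = teacher/maple.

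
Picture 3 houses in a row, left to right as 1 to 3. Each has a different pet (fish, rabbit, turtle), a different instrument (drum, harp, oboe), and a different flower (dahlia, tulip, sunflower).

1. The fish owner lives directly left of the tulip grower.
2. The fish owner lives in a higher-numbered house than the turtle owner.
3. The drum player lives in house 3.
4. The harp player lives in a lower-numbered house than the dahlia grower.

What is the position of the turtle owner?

From clue 2, the fish owner must be in house 2.
The turtle owner is in house 1 (clue 2).
The drum player is in house 3 (clue 3).
So house 3 gets rabbit for pet.
House 1's flower must be sunflower (nothing else left).
Clue 1 places the tulip grower in house 3.
So house 2 gets dahlia for flower.
Clue 4: the harp player is in house 1.
The only instrument still possible for house 2 is oboe.
So: house 1 = turtle/harp/sunflower, house 2 = fish/oboe/dahlia, house 3 = rabbit/drum/tulip.

1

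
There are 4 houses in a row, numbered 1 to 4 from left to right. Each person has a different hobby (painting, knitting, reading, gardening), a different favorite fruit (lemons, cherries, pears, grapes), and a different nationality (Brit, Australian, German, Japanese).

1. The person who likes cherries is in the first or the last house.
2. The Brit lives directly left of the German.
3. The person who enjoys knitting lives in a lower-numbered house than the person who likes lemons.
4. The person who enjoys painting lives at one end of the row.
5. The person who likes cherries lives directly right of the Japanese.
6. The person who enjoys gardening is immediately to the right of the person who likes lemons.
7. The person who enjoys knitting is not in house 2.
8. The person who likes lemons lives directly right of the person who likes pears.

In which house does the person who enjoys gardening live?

Clue 5 places the person who likes cherries in house 4.
Clue 5 places the Japanese in house 3.
That leaves reading as the hobby for house 2.
The Brit is in house 1 (clue 2).
From clue 2, the German must be in house 2.
The person who enjoys knitting is in house 1 (clue 3).
So house 3 gets gardening for hobby.
That leaves painting as the hobby for house 4.
The only nationality still possible for house 4 is Australian.
From clue 6, the person who likes lemons must be in house 2.
From clue 8, the person who likes pears must be in house 1.
House 3's favorite fruit must be grapes (nothing else left).
So: house 1 = knitting/pears/Brit, house 2 = reading/lemons/German, house 3 = gardening/grapes/Japanese, house 4 = painting/cherries/Australian.

3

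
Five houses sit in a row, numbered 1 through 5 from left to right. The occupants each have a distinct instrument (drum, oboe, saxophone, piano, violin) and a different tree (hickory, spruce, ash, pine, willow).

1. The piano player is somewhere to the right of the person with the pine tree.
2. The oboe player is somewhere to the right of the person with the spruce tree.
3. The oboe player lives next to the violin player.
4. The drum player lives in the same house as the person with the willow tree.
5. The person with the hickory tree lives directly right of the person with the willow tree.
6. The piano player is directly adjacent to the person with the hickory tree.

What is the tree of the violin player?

spruce

The drum player is narrowed to house 1 or 2 or 3 or 4; consider each.
Placing it in house 1 and house 2 and house 4 leads to a contradiction, so it's in house 3.
By clue 4, the person with the willow tree is in house 3.
By clue 5, the person with the hickory tree is in house 4.
House 5 instrument: only piano fits.
House 5's tree must be ash (nothing else left).
The oboe player is in house 2 (clue 3).
The violin player is in house 1 (clue 3).
The only instrument still possible for house 4 is saxophone.
By clue 2, the person with the spruce tree is in house 1.
That leaves pine as the tree for house 2.
So: house 1 = violin/spruce, house 2 = oboe/pine, house 3 = drum/willow, house 4 = saxophone/hickory, house 5 = piano/ash.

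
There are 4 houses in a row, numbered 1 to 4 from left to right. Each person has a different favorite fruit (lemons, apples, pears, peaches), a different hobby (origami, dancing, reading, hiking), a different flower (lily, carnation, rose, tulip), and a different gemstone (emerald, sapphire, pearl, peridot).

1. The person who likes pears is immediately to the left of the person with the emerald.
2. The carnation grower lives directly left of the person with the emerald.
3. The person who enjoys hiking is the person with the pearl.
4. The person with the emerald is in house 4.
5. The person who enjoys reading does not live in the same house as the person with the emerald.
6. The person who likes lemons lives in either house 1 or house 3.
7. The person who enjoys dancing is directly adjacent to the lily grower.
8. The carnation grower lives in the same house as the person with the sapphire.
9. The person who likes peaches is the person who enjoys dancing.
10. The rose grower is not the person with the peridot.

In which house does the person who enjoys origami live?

4

From clue 4, the person with the emerald must be in house 4.
Clue 1: the person who likes pears is in house 3.
By clue 2, the carnation grower is in house 3.
By clue 8, the person with the sapphire is in house 3.
House 1 favorite fruit: only lemons fits.
The only favorite fruit still possible for house 2 is peaches.
House 4's favorite fruit must be apples (nothing else left).
House 4 hobby: only origami fits.
From clue 9, the person who enjoys dancing must be in house 2.
House 1 hobby: only hiking fits.
That leaves reading as the hobby for house 3.
Clue 3 places the person with the pearl in house 1.
Clue 7: the lily grower is in house 1.
That leaves peridot as the gemstone for house 2.
Clue 10 places the rose grower in house 4.
House 2 flower: only tulip fits.
So: house 1 = lemons/hiking/lily/pearl, house 2 = peaches/dancing/tulip/peridot, house 3 = pears/reading/carnation/sapphire, house 4 = apples/origami/rose/emerald.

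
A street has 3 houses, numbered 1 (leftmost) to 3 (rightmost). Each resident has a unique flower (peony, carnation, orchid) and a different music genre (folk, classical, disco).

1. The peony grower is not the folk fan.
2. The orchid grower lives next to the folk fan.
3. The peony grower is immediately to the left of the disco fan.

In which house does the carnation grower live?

3

The peony grower is narrowed to house 1 or 2; consider each.
Placing it in house 2 leads to a contradiction, so it's in house 1.
Clue 3: the disco fan is in house 2.
House 1's music genre must be classical (nothing else left).
The only music genre still possible for house 3 is folk.
From clue 2, the orchid grower must be in house 2.
House 3's flower must be carnation (nothing else left).
So: house 1 = peony/classical, house 2 = orchid/disco, house 3 = carnation/folk.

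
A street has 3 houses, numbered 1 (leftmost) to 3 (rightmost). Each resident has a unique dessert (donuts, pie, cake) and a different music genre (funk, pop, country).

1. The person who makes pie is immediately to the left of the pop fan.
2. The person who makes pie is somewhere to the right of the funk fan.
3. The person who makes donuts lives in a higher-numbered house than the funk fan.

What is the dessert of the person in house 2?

pie

By clue 2, the person who makes pie is in house 2.
By clue 2, the funk fan is in house 1.
So house 1 gets cake for dessert.
House 3's dessert must be donuts (nothing else left).
Clue 1: the pop fan is in house 3.
House 2's music genre must be country (nothing else left).
So: house 1 = cake/funk, house 2 = pie/country, house 3 = donuts/pop.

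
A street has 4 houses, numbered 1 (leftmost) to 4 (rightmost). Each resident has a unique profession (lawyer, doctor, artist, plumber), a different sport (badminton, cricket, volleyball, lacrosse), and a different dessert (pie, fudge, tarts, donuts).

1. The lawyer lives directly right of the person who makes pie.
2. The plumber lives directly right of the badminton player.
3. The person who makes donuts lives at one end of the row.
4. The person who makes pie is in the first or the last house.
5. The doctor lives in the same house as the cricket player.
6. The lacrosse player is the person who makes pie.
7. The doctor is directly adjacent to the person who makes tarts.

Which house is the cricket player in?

4

The person who makes pie is in house 1 (clue 4).
The lacrosse player is in house 1 (clue 6).
House 4's dessert must be donuts (nothing else left).
Clue 1: the lawyer is in house 2.
That leaves artist as the profession for house 1.
The doctor is narrowed to house 3 or 4; consider each.
Placing it in house 3 leads to a contradiction, so it's in house 4.
Clue 5 places the cricket player in house 4.
By clue 7, the person who makes tarts is in house 3.
House 3 profession: only plumber fits.
That leaves fudge as the dessert for house 2.
By clue 2, the badminton player is in house 2.
So house 3 gets volleyball for sport.
So: house 1 = artist/lacrosse/pie, house 2 = lawyer/badminton/fudge, house 3 = plumber/volleyball/tarts, house 4 = doctor/cricket/donuts.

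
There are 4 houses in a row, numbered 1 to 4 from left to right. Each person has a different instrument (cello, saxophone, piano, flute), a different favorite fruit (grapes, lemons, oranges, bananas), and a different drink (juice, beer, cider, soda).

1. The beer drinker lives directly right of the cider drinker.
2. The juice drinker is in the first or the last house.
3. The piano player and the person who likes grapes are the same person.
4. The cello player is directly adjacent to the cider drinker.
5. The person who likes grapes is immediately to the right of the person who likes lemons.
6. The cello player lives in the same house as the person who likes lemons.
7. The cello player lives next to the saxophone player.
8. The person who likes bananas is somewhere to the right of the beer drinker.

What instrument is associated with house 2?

The person who likes bananas is narrowed to house 3 or 4; consider each.
Placing it in house 3 leads to a contradiction, so it's in house 4.
The only instrument still possible for house 4 is flute.
The cello player is narrowed to house 1 or 2; consider each.
Placing it in house 1 leads to a contradiction, so it's in house 2.
From clue 4, the cider drinker must be in house 1.
From clue 6, the person who likes lemons must be in house 2.
So house 1 gets saxophone for instrument.
So house 3 gets piano for instrument.
The only favorite fruit still possible for house 1 is oranges.
House 3 favorite fruit: only grapes fits.
From clue 1, the beer drinker must be in house 2.
That leaves soda as the drink for house 3.
That leaves juice as the drink for house 4.
So: house 1 = saxophone/oranges/cider, house 2 = cello/lemons/beer, house 3 = piano/grapes/soda, house 4 = flute/bananas/juice.

cello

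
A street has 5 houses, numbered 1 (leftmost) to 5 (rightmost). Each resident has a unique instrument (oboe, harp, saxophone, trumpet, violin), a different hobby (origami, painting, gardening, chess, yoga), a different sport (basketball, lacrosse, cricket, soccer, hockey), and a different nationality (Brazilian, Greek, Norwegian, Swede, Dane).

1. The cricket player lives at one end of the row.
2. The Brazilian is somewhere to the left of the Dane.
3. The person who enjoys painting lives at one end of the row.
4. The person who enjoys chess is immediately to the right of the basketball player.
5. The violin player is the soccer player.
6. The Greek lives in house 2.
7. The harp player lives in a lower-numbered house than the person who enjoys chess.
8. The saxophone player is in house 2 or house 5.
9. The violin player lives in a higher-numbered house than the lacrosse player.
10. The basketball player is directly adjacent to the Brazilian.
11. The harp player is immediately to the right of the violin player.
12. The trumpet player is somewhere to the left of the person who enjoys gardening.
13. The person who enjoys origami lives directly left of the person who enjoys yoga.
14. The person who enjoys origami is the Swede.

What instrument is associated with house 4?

Clue 6: the Greek is in house 2.
The harp player is narrowed to house 3 or 4; consider each.
Placing it in house 4 leads to a contradiction, so it's in house 3.
From clue 11, the violin player must be in house 2.
The soccer player is in house 2 (clue 5).
From clue 9, the lacrosse player must be in house 1.
So house 5 gets saxophone for instrument.
House 5's sport must be cricket (nothing else left).
The oboe player is narrowed to house 1 or 4; consider each.
Placing it in house 1 leads to a contradiction, so it's in house 4.
The only instrument still possible for house 1 is trumpet.
The person who enjoys chess is narrowed to house 4 or 5; consider each.
Placing it in house 5 leads to a contradiction, so it's in house 4.
The basketball player is in house 3 (clue 4).
By clue 10, the Brazilian is in house 4.
That leaves hockey as the sport for house 4.
So house 5 gets Dane for nationality.
From clue 13, the person who enjoys origami must be in house 1.
Clue 13: the person who enjoys yoga is in house 2.
The Swede is in house 1 (clue 14).
House 3 hobby: only gardening fits.
House 5's hobby must be painting (nothing else left).
House 3 nationality: only Norwegian fits.
So: house 1 = trumpet/origami/lacrosse/Swede, house 2 = violin/yoga/soccer/Greek, house 3 = harp/gardening/basketball/Norwegian, house 4 = oboe/chess/hockey/Brazilian, house 5 = saxophone/painting/cricket/Dane.

oboe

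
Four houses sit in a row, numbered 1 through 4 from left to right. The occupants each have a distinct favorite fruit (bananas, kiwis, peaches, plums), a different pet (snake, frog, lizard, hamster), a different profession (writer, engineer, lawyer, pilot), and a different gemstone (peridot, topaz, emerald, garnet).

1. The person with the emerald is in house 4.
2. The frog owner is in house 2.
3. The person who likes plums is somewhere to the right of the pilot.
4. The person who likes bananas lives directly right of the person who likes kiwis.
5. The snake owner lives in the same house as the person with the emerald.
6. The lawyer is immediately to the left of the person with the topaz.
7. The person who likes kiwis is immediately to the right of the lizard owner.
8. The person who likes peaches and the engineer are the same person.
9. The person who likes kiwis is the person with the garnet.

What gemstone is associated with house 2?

garnet

Clue 1 places the person with the emerald in house 4.
Clue 2: the frog owner is in house 2.
By clue 5, the snake owner is in house 4.
House 1's favorite fruit must be peaches (nothing else left).
So house 1 gets lizard for pet.
So house 3 gets hamster for pet.
The only gemstone still possible for house 1 is peridot.
The person who likes kiwis is in house 2 (clue 7).
From clue 8, the engineer must be in house 1.
By clue 9, the person with the garnet is in house 2.
That leaves lawyer as the profession for house 2.
So house 3 gets pilot for profession.
House 4's profession must be writer (nothing else left).
House 3 gemstone: only topaz fits.
By clue 3, the person who likes plums is in house 4.
From clue 4, the person who likes bananas must be in house 3.
So: house 1 = peaches/lizard/engineer/peridot, house 2 = kiwis/frog/lawyer/garnet, house 3 = bananas/hamster/pilot/topaz, house 4 = plums/snake/writer/emerald.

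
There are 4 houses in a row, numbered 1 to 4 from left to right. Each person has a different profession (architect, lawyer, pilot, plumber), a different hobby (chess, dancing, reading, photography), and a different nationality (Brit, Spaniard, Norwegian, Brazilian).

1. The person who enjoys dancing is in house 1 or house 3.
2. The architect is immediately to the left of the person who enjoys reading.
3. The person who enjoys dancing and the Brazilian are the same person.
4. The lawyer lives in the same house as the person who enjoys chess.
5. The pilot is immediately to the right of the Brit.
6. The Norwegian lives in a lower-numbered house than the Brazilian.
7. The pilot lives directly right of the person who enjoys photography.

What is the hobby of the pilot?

reading

From clue 6, the Brazilian must be in house 3.
That leaves Spaniard as the nationality for house 4.
Clue 3: the person who enjoys dancing is in house 3.
The architect is narrowed to house 1 or 3; consider each.
Placing it in house 3 leads to a contradiction, so it's in house 1.
The person who enjoys reading is in house 2 (clue 2).
The only hobby still possible for house 1 is photography.
That leaves chess as the hobby for house 4.
By clue 4, the lawyer is in house 4.
From clue 7, the pilot must be in house 2.
House 3 profession: only plumber fits.
From clue 5, the Brit must be in house 1.
So house 2 gets Norwegian for nationality.
So: house 1 = architect/photography/Brit, house 2 = pilot/reading/Norwegian, house 3 = plumber/dancing/Brazilian, house 4 = lawyer/chess/Spaniard.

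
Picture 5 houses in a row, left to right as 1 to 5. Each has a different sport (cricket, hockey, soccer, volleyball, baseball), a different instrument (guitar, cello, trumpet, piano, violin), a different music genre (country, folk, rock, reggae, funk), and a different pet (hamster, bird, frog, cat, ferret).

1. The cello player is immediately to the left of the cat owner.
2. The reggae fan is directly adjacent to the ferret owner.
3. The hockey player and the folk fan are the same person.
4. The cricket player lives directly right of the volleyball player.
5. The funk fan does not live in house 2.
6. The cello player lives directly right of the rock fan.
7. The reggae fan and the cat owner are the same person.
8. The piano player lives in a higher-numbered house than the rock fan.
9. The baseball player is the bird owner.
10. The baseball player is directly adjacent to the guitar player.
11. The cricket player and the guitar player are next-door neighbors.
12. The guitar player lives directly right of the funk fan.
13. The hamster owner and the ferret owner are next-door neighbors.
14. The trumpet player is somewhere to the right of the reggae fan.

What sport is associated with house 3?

cricket

House 1 instrument: only violin fits.
The cello player is narrowed to house 2 or 3; consider each.
Placing it in house 2 leads to a contradiction, so it's in house 3.
The cat owner is in house 4 (clue 1).
Clue 6 places the rock fan in house 2.
The reggae fan is in house 4 (clue 7).
Clue 14 places the trumpet player in house 5.
So house 2 gets guitar for instrument.
House 4's instrument must be piano (nothing else left).
Clue 11: the cricket player is in house 3.
Clue 12 places the funk fan in house 1.
Clue 13 places the hamster owner in house 2.
From clue 13, the ferret owner must be in house 3.
House 1's sport must be baseball (nothing else left).
Clue 3: the folk fan is in house 5.
From clue 4, the volleyball player must be in house 2.
Clue 9 places the bird owner in house 1.
So house 4 gets soccer for sport.
House 5 sport: only hockey fits.
That leaves country as the music genre for house 3.
So house 5 gets frog for pet.
So: house 1 = baseball/violin/funk/bird, house 2 = volleyball/guitar/rock/hamster, house 3 = cricket/cello/country/ferret, house 4 = soccer/piano/reggae/cat, house 5 = hockey/trumpet/folk/frog.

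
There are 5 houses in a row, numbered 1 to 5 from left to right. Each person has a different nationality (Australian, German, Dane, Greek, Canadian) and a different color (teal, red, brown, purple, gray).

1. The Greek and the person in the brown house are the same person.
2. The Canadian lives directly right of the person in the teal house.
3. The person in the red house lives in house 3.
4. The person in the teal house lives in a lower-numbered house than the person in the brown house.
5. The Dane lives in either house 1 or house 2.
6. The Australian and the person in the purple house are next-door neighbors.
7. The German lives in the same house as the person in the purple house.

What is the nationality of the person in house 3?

Australian

The person in the red house is in house 3 (clue 3).
The Dane is narrowed to house 1 or 2; consider each.
Placing it in house 2 leads to a contradiction, so it's in house 1.
The Australian is narrowed to house 3 or 4 or 5; consider each.
Placing it in house 4 and house 5 leads to a contradiction, so it's in house 3.
The Canadian is narrowed to house 2 or 5; consider each.
Placing it in house 5 leads to a contradiction, so it's in house 2.
By clue 2, the person in the teal house is in house 1.
House 5's nationality must be Greek (nothing else left).
Clue 1 places the person in the brown house in house 5.
Clue 7: the person in the purple house is in house 4.
That leaves German as the nationality for house 4.
House 2 color: only gray fits.
So: house 1 = Dane/teal, house 2 = Canadian/gray, house 3 = Australian/red, house 4 = German/purple, house 5 = Greek/brown.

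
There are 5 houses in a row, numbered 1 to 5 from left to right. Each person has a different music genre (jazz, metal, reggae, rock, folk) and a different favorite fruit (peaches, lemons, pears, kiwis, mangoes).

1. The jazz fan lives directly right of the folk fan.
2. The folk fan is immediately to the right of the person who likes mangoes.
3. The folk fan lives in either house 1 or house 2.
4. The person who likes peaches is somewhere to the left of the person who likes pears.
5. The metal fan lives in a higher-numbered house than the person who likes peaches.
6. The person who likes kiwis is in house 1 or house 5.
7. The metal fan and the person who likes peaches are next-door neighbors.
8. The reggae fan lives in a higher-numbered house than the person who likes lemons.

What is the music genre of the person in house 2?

From clue 3, the folk fan must be in house 2.
The only music genre still possible for house 1 is rock.
Clue 1 places the jazz fan in house 3.
From clue 2, the person who likes mangoes must be in house 1.
The only favorite fruit still possible for house 2 is lemons.
That leaves kiwis as the favorite fruit for house 5.
Clue 4 places the person who likes peaches in house 3.
From clue 4, the person who likes pears must be in house 4.
From clue 7, the metal fan must be in house 4.
House 5's music genre must be reggae (nothing else left).
So: house 1 = rock/mangoes, house 2 = folk/lemons, house 3 = jazz/peaches, house 4 = metal/pears, house 5 = reggae/kiwis.

folk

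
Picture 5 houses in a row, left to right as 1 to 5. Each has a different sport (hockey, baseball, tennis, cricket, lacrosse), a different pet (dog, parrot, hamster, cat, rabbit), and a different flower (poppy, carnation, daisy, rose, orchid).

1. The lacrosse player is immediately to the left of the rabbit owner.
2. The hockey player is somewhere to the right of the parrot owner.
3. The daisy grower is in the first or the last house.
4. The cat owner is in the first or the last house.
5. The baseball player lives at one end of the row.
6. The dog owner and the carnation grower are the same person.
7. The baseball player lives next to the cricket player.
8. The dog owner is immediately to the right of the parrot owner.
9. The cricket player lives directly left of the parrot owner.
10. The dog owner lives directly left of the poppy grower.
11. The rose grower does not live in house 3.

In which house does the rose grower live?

Clue 9 places the cricket player in house 2.
From clue 9, the parrot owner must be in house 3.
Clue 7: the baseball player is in house 1.
Clue 8 places the dog owner in house 4.
The poppy grower is in house 5 (clue 10).
House 1's flower must be daisy (nothing else left).
That leaves orchid as the flower for house 3.
Clue 1: the lacrosse player is in house 4.
From clue 1, the rabbit owner must be in house 5.
Clue 6 places the carnation grower in house 4.
That leaves tennis as the sport for house 3.
The only sport still possible for house 5 is hockey.
That leaves hamster as the pet for house 2.
The only flower still possible for house 2 is rose.
That leaves cat as the pet for house 1.
So: house 1 = baseball/cat/daisy, house 2 = cricket/hamster/rose, house 3 = tennis/parrot/orchid, house 4 = lacrosse/dog/carnation, house 5 = hockey/rabbit/poppy.

2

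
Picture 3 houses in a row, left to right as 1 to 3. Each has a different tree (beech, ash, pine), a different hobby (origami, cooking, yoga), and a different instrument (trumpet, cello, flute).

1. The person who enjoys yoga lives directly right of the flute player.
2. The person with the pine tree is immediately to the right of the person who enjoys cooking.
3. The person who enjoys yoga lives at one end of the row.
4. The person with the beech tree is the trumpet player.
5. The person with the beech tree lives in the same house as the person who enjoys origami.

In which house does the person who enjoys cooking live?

2

Clue 3 places the person who enjoys yoga in house 3.
Clue 1 places the flute player in house 2.
Clue 4: the person with the beech tree is in house 1.
The trumpet player is in house 1 (clue 4).
Clue 5: the person who enjoys origami is in house 1.
House 2's hobby must be cooking (nothing else left).
That leaves cello as the instrument for house 3.
From clue 2, the person with the pine tree must be in house 3.
House 2 tree: only ash fits.
So: house 1 = beech/origami/trumpet, house 2 = ash/cooking/flute, house 3 = pine/yoga/cello.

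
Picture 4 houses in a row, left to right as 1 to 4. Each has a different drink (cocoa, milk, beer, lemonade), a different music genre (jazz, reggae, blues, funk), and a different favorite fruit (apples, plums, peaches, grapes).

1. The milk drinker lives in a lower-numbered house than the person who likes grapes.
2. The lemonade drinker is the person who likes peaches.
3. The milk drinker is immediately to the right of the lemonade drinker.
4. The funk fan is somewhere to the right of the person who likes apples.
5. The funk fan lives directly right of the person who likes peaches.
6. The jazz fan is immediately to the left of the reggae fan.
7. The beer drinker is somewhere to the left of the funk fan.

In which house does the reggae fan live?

The only drink still possible for house 4 is cocoa.
That leaves milk as the drink for house 3.
The person who likes grapes is in house 4 (clue 1).
The lemonade drinker is in house 2 (clue 3).
House 1 drink: only beer fits.
House 3 favorite fruit: only plums fits.
The person who likes peaches is in house 2 (clue 2).
Clue 5 places the funk fan in house 3.
That leaves apples as the favorite fruit for house 1.
Clue 6 places the jazz fan in house 1.
Clue 6 places the reggae fan in house 2.
So house 4 gets blues for music genre.
So: house 1 = beer/jazz/apples, house 2 = lemonade/reggae/peaches, house 3 = milk/funk/plums, house 4 = cocoa/blues/grapes.

2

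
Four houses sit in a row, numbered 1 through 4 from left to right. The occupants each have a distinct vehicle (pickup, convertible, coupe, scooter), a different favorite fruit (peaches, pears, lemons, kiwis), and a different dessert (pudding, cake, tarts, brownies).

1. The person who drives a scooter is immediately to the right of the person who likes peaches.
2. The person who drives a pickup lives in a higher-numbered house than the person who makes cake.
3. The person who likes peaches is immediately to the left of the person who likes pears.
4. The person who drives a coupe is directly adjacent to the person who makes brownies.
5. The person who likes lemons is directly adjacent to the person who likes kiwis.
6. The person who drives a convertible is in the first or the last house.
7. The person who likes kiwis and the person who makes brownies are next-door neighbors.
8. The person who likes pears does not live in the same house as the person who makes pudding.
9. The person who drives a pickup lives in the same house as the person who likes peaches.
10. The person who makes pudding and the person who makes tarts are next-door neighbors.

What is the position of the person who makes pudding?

3

The person who drives a convertible is narrowed to house 1 or 4; consider each.
Placing it in house 4 leads to a contradiction, so it's in house 1.
The person who drives a pickup is narrowed to house 2 or 3; consider each.
Placing it in house 2 leads to a contradiction, so it's in house 3.
From clue 9, the person who likes peaches must be in house 3.
That leaves coupe as the vehicle for house 2.
House 4 vehicle: only scooter fits.
House 4's favorite fruit must be pears (nothing else left).
By clue 7, the person who likes kiwis is in house 2.
That leaves lemons as the favorite fruit for house 1.
House 4 dessert: only tarts fits.
From clue 10, the person who makes pudding must be in house 3.
That leaves brownies as the dessert for house 1.
House 2's dessert must be cake (nothing else left).
So: house 1 = convertible/lemons/brownies, house 2 = coupe/kiwis/cake, house 3 = pickup/peaches/pudding, house 4 = scooter/pears/tarts.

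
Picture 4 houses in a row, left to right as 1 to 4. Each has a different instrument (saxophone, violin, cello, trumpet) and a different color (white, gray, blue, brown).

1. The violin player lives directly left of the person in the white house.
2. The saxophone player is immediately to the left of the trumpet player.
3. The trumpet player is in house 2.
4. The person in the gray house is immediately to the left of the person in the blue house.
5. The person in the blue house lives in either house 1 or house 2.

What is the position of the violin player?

3

Clue 3 places the trumpet player in house 2.
Clue 5: the person in the blue house is in house 2.
So house 4 gets cello for instrument.
From clue 1, the violin player must be in house 3.
From clue 1, the person in the white house must be in house 4.
Clue 2 places the saxophone player in house 1.
From clue 4, the person in the gray house must be in house 1.
House 3's color must be brown (nothing else left).
So: house 1 = saxophone/gray, house 2 = trumpet/blue, house 3 = violin/brown, house 4 = cello/white.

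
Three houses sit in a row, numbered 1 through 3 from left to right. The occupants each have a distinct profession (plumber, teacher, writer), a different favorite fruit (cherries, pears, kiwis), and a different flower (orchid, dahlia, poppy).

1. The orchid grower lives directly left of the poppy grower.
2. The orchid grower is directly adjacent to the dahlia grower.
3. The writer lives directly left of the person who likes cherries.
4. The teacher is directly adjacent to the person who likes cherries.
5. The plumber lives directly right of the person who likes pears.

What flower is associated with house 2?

orchid

The plumber is narrowed to house 2 or 3; consider each.
Placing it in house 3 leads to a contradiction, so it's in house 2.
The person who likes pears is in house 1 (clue 5).
House 1 profession: only writer fits.
The only profession still possible for house 3 is teacher.
Clue 3: the person who likes cherries is in house 2.
House 3's favorite fruit must be kiwis (nothing else left).
The orchid grower is narrowed to house 1 or 2; consider each.
Placing it in house 1 leads to a contradiction, so it's in house 2.
By clue 1, the poppy grower is in house 3.
House 1 flower: only dahlia fits.
So: house 1 = writer/pears/dahlia, house 2 = plumber/cherries/orchid, house 3 = teacher/kiwis/poppy.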